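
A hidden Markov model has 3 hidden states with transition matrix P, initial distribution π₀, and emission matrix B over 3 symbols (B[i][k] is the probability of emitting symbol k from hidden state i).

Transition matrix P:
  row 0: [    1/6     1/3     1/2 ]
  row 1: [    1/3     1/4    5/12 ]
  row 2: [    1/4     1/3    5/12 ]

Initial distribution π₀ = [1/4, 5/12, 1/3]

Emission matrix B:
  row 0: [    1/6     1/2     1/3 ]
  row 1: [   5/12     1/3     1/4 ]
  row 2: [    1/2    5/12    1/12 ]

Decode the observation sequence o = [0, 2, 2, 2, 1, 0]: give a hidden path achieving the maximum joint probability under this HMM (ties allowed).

t=0: δ = [4.167e-02, 1.736e-01, 1.667e-01]  (obs o_0=0)
t=1: δ = [1.929e-02, 1.389e-02, 6.028e-03]  ψ = [1, 2, 1]  (obs o_1=2)
t=2: δ = [1.543e-03, 1.608e-03, 8.038e-04]  ψ = [1, 0, 0]  (obs o_2=2)
t=3: δ = [1.786e-04, 1.286e-04, 6.430e-05]  ψ = [1, 0, 0]  (obs o_3=2)
t=4: δ = [2.143e-05, 1.985e-05, 3.721e-05]  ψ = [1, 0, 0]  (obs o_4=1)
t=5: δ = [1.550e-06, 5.168e-06, 7.752e-06]  ψ = [2, 2, 2]  (obs o_5=0)
backtrack: best end state = 2; path = [1, 0, 1, 0, 2, 2]

path = [1, 0, 1, 0, 2, 2]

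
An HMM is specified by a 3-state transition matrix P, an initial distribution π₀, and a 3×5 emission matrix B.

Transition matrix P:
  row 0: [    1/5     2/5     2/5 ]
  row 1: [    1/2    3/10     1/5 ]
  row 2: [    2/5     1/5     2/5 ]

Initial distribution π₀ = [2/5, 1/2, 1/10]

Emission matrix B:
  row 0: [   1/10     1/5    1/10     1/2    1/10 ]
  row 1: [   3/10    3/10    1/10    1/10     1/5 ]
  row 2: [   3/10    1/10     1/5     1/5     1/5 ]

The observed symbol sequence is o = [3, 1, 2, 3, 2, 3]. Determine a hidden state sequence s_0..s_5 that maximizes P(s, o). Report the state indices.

t=0: δ = [2.000e-01, 5.000e-02, 2.000e-02]  (obs o_0=3)
t=1: δ = [8.000e-03, 2.400e-02, 8.000e-03]  ψ = [0, 0, 0]  (obs o_1=1)
t=2: δ = [1.200e-03, 7.200e-04, 9.600e-04]  ψ = [1, 1, 1]  (obs o_2=2)
t=3: δ = [1.920e-04, 4.800e-05, 9.600e-05]  ψ = [2, 0, 0]  (obs o_3=3)
t=4: δ = [3.840e-06, 7.680e-06, 1.536e-05]  ψ = [0, 0, 0]  (obs o_4=2)
t=5: δ = [3.072e-06, 3.072e-07, 1.229e-06]  ψ = [2, 2, 2]  (obs o_5=3)
backtrack: best end state = 0; path = [0, 1, 2, 0, 2, 0]

path = [0, 1, 2, 0, 2, 0]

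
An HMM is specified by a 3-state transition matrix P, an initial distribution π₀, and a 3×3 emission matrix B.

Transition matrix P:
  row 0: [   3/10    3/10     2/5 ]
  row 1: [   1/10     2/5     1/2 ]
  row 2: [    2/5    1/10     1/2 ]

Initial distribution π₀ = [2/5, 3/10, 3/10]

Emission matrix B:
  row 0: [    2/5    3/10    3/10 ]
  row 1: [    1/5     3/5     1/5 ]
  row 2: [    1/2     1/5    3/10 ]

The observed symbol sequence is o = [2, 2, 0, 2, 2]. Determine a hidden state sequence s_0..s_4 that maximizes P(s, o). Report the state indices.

path = [0, 2, 2, 2, 2]

t=0: δ = [1.200e-01, 6.000e-02, 9.000e-02]  (obs o_0=2)
t=1: δ = [1.080e-02, 7.200e-03, 1.440e-02]  ψ = [0, 0, 0]  (obs o_1=2)
t=2: δ = [2.304e-03, 6.480e-04, 3.600e-03]  ψ = [2, 0, 2]  (obs o_2=0)
t=3: δ = [4.320e-04, 1.382e-04, 5.400e-04]  ψ = [2, 0, 2]  (obs o_3=2)
t=4: δ = [6.480e-05, 2.592e-05, 8.100e-05]  ψ = [2, 0, 2]  (obs o_4=2)
backtrack: best end state = 2; path = [0, 2, 2, 2, 2]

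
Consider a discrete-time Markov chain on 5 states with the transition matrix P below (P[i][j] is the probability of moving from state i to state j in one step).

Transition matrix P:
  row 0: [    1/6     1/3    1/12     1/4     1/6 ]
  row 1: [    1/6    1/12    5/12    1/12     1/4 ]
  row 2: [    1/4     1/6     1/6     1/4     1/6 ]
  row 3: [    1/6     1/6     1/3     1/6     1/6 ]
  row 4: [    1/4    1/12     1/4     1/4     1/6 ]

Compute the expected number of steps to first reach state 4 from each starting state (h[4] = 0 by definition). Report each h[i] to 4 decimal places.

h = [5.4282, 5.0743, 5.4926, 5.4975, 0.0000]

First-step conditioning: h[4] = 0; for i ≠ 4, h[i] = 1 + Σ_k P[i][k]·h[k].
  h[0] = 1 + 1/6·h[0] + 1/3·h[1] + 1/12·h[2] + 1/4·h[3]
  h[1] = 1 + 1/6·h[0] + 1/12·h[1] + 5/12·h[2] + 1/12·h[3]
  h[2] = 1 + 1/4·h[0] + 1/6·h[1] + 1/6·h[2] + 1/4·h[3]
  h[3] = 1 + 1/6·h[0] + 1/6·h[1] + 1/3·h[2] + 1/6·h[3]
Solving the 4×4 linear system over states ≠ 4 gives exactly h = [2193/404, 1025/202, 2219/404, 2221/404, 0] (h[4] = 0 is the target).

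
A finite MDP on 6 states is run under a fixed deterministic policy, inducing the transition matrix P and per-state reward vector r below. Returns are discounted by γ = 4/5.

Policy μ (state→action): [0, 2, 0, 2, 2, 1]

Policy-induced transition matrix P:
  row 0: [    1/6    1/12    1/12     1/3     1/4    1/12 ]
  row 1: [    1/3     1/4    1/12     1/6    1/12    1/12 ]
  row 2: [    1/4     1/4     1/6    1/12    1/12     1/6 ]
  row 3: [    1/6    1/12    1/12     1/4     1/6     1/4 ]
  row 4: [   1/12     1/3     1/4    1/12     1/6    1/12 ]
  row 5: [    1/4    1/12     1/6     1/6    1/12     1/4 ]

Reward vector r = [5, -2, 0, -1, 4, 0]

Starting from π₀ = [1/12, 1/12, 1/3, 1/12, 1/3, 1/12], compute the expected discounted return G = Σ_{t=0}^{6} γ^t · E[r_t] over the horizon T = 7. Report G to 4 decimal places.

G = 4.5343

t=0: π = [0.0833, 0.0833, 0.3333, 0.0833, 0.3333, 0.0833], E[r] = 1.5000, γ^t·E[r] = 1.500000, running G = 1.500000
t=1: π = [0.1875, 0.2361, 0.1736, 0.1319, 0.1319, 0.1389], E[r] = 0.8611, γ^t·E[r] = 0.688889, running G = 2.188889
t=2: π = [0.2211, 0.1846, 0.1314, 0.1834, 0.1366, 0.1429], E[r] = 1.0990, γ^t·E[r] = 0.703333, running G = 2.892222
t=3: π = [0.2089, 0.1701, 0.1290, 0.1965, 0.1468, 0.1487], E[r] = 1.0952, γ^t·E[r] = 0.560741, running G = 3.452963
t=4: π = [0.2059, 0.1699, 0.1309, 0.1949, 0.1468, 0.1516], E[r] = 1.0820, γ^t·E[r] = 0.443185, running G = 3.896148
t=5: π = [0.2063, 0.1702, 0.1313, 0.1941, 0.1461, 0.1520], E[r] = 1.0816, γ^t·E[r] = 0.354409, running G = 4.250557
t=6: π = [0.2065, 0.1701, 0.1313, 0.1941, 0.1461, 0.1520], E[r] = 1.0822, γ^t·E[r] = 0.283704, running G = 4.534261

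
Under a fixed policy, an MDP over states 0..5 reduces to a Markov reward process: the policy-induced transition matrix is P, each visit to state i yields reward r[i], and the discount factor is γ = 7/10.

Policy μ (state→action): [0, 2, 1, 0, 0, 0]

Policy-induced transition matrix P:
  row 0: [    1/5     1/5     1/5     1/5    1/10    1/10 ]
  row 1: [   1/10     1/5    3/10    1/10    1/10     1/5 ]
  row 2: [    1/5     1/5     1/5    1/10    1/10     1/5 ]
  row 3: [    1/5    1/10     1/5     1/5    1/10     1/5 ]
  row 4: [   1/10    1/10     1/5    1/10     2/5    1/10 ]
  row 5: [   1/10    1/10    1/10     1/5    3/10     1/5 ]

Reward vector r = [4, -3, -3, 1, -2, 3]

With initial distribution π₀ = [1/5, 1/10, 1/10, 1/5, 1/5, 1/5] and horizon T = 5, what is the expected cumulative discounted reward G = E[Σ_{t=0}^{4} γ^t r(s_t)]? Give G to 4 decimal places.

G = 0.2999

t=0: π = [0.2000, 0.1000, 0.1000, 0.2000, 0.2000, 0.2000], E[r] = 0.6000, γ^t·E[r] = 0.600000, running G = 0.600000
t=1: π = [0.1500, 0.1400, 0.1900, 0.1600, 0.2000, 0.1600], E[r] = -0.1500, γ^t·E[r] = -0.105000, running G = 0.495000
t=2: π = [0.1500, 0.1480, 0.1980, 0.1470, 0.1920, 0.1650], E[r] = -0.1800, γ^t·E[r] = -0.088200, running G = 0.406800
t=3: π = [0.1495, 0.1496, 0.1983, 0.1462, 0.1906, 0.1658], E[r] = -0.1833, γ^t·E[r] = -0.062872, running G = 0.343928
t=4: π = [0.1494, 0.1497, 0.1984, 0.1462, 0.1903, 0.1660], E[r] = -0.1833, γ^t·E[r] = -0.044015, running G = 0.299913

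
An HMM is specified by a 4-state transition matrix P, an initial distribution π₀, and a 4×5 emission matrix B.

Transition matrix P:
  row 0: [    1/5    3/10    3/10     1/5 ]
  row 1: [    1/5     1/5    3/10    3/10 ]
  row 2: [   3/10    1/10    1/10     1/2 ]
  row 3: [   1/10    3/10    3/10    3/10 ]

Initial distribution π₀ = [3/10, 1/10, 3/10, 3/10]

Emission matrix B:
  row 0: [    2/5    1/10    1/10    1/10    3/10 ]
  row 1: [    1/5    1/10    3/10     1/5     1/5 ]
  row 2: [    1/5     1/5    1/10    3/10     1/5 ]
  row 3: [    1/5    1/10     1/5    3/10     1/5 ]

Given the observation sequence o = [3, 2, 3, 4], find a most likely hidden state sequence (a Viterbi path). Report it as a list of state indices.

t=0: δ = [3.000e-02, 2.000e-02, 9.000e-02, 9.000e-02]  (obs o_0=3)
t=1: δ = [2.700e-03, 8.100e-03, 2.700e-03, 9.000e-03]  ψ = [2, 3, 3, 2]  (obs o_1=2)
t=2: δ = [1.620e-04, 5.400e-04, 8.100e-04, 8.100e-04]  ψ = [1, 3, 3, 3]  (obs o_2=3)
t=3: δ = [7.290e-05, 4.860e-05, 4.860e-05, 8.100e-05]  ψ = [2, 3, 3, 2]  (obs o_3=4)
backtrack: best end state = 3; path = [2, 3, 2, 3]

path = [2, 3, 2, 3]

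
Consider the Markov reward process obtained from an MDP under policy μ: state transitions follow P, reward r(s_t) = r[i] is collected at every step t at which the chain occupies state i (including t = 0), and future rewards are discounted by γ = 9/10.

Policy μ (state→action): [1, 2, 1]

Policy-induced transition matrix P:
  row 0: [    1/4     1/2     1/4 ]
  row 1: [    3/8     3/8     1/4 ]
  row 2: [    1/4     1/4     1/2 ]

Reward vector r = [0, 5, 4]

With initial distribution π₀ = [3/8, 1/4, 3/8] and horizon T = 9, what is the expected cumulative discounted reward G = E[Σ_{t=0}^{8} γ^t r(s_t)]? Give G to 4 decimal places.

t=0: π = [0.3750, 0.2500, 0.3750], E[r] = 2.7500, γ^t·E[r] = 2.750000, running G = 2.750000
t=1: π = [0.2813, 0.3750, 0.3438], E[r] = 3.2500, γ^t·E[r] = 2.925000, running G = 5.675000
t=2: π = [0.2969, 0.3672, 0.3359], E[r] = 3.1797, γ^t·E[r] = 2.575547, running G = 8.250547
t=3: π = [0.2959, 0.3701, 0.3340], E[r] = 3.1865, γ^t·E[r] = 2.322976, running G = 10.573522
t=4: π = [0.2963, 0.3702, 0.3335], E[r] = 3.1852, γ^t·E[r] = 2.089797, running G = 12.663319
t=5: π = [0.2963, 0.3703, 0.3334], E[r] = 3.1852, γ^t·E[r] = 1.880844, running G = 14.544164
t=6: π = [0.2963, 0.3704, 0.3333], E[r] = 3.1852, γ^t·E[r] = 1.692741, running G = 16.236905
t=7: π = [0.2963, 0.3704, 0.3333], E[r] = 3.1852, γ^t·E[r] = 1.523465, running G = 17.760370
t=8: π = [0.2963, 0.3704, 0.3333], E[r] = 3.1852, γ^t·E[r] = 1.371118, running G = 19.131488

G = 19.1315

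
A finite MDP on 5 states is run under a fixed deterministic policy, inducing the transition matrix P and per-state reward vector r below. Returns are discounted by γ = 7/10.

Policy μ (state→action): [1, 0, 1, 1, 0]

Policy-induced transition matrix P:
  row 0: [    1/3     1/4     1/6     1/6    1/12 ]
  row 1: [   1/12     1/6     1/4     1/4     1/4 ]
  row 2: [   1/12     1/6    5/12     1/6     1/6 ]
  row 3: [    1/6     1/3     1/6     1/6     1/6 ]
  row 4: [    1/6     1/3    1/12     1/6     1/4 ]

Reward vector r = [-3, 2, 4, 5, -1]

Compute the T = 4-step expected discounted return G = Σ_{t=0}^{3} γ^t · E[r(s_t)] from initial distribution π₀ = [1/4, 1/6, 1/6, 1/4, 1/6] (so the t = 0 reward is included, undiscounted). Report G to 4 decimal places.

G = 3.7978

t=0: π = [0.2500, 0.1667, 0.1667, 0.2500, 0.1667], E[r] = 1.3333, γ^t·E[r] = 1.333333, running G = 1.333333
t=1: π = [0.1806, 0.2569, 0.2083, 0.1806, 0.1736], E[r] = 1.5347, γ^t·E[r] = 1.074306, running G = 2.407639
t=2: π = [0.1580, 0.2407, 0.2257, 0.1881, 0.1875], E[r] = 1.6632, γ^t·E[r] = 0.814965, running G = 3.222604
t=3: π = [0.1541, 0.2424, 0.2275, 0.1867, 0.1892], E[r] = 1.6770, γ^t·E[r] = 0.575223, running G = 3.797827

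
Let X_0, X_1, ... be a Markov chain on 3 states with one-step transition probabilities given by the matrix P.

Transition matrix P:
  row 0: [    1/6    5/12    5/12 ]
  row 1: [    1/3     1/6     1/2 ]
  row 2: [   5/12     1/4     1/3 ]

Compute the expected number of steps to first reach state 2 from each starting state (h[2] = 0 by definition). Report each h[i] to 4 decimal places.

First-step conditioning: h[2] = 0; for i ≠ 2, h[i] = 1 + Σ_k P[i][k]·h[k].
  h[0] = 1 + 1/6·h[0] + 5/12·h[1]
  h[1] = 1 + 1/3·h[0] + 1/6·h[1]
Solving the 2×2 linear system over states ≠ 2 gives exactly h = [9/4, 21/10, 0] (h[2] = 0 is the target).

h = [2.2500, 2.1000, 0.0000]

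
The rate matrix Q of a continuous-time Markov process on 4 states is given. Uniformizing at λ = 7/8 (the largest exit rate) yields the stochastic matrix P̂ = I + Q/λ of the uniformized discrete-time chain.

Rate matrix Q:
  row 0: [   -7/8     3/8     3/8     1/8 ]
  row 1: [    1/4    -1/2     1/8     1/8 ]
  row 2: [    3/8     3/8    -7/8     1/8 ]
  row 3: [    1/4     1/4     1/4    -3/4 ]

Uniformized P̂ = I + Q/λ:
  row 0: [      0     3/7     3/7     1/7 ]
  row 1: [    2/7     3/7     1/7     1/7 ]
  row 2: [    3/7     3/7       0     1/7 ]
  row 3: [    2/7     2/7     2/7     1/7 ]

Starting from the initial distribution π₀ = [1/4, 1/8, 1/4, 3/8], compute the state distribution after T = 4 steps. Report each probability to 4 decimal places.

π = [0.2454, 0.4082, 0.2036, 0.1429]

t=0: π = [0.2500, 0.1250, 0.2500, 0.3750]
t=1: π = [0.2500, 0.3750, 0.2321, 0.1429]
t=2: π = [0.2474, 0.4082, 0.2015, 0.1429]
t=3: π = [0.2438, 0.4082, 0.2052, 0.1429]
t=4: π = [0.2454, 0.4082, 0.2036, 0.1429]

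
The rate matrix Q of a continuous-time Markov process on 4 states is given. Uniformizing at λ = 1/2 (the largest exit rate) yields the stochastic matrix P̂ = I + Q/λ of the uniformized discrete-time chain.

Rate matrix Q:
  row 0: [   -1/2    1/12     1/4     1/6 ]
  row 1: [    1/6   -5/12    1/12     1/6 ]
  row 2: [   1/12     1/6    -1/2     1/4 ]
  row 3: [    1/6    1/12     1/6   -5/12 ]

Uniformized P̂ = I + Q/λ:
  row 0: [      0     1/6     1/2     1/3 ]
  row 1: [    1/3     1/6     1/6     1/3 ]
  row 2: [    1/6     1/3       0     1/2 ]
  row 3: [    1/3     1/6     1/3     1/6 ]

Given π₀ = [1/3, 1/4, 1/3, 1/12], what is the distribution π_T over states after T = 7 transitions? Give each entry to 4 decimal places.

π = [0.2187, 0.2085, 0.2513, 0.3215]

t=0: π = [0.3333, 0.2500, 0.3333, 0.0833]
t=1: π = [0.1667, 0.2222, 0.2361, 0.3750]
t=2: π = [0.2384, 0.2060, 0.2454, 0.3102]
t=3: π = [0.2130, 0.2076, 0.2569, 0.3225]
t=4: π = [0.2195, 0.2095, 0.2486, 0.3224]
t=5: π = [0.2187, 0.2081, 0.2521, 0.3210]
t=6: π = [0.2184, 0.2087, 0.2511, 0.3219]
t=7: π = [0.2187, 0.2085, 0.2513, 0.3215]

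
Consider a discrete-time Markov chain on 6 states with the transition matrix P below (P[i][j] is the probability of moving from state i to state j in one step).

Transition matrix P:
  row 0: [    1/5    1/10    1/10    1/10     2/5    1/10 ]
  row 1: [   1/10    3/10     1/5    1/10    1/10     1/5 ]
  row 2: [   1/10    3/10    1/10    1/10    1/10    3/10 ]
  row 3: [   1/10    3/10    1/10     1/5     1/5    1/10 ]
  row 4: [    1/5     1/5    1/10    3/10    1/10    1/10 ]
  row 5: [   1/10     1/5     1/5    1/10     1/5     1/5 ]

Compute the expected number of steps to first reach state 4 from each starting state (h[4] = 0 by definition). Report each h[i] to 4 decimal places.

First-step conditioning: h[4] = 0; for i ≠ 4, h[i] = 1 + Σ_k P[i][k]·h[k].
  h[0] = 1 + 1/5·h[0] + 1/10·h[1] + 1/10·h[2] + 1/10·h[3] + 1/10·h[5]
  h[1] = 1 + 1/10·h[0] + 3/10·h[1] + 1/5·h[2] + 1/10·h[3] + 1/5·h[5]
  h[2] = 1 + 1/10·h[0] + 3/10·h[1] + 1/10·h[2] + 1/10·h[3] + 3/10·h[5]
  h[3] = 1 + 1/10·h[0] + 3/10·h[1] + 1/10·h[2] + 1/5·h[3] + 1/10·h[5]
  h[5] = 1 + 1/10·h[0] + 1/5·h[1] + 1/5·h[2] + 1/10·h[3] + 1/5·h[5]
Solving the 5×5 linear system over states ≠ 4 gives exactly h = [3360/811, 4950/811, 4905/811, 4460/811, 0, 4455/811] (h[4] = 0 is the target).

h = [4.1430, 6.1036, 6.0481, 5.4994, 0.0000, 5.4932]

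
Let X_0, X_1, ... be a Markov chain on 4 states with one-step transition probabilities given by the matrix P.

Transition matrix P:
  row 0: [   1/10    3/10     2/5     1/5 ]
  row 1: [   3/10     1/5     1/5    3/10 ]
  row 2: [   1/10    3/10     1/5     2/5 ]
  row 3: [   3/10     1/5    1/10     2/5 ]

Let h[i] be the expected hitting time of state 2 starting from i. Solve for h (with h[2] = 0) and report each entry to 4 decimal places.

h = [3.7553, 4.5570, 0.0000, 5.0633]

First-step conditioning: h[2] = 0; for i ≠ 2, h[i] = 1 + Σ_k P[i][k]·h[k].
  h[0] = 1 + 1/10·h[0] + 3/10·h[1] + 1/5·h[3]
  h[1] = 1 + 3/10·h[0] + 1/5·h[1] + 3/10·h[3]
  h[3] = 1 + 3/10·h[0] + 1/5·h[1] + 2/5·h[3]
Solving the 3×3 linear system over states ≠ 2 gives exactly h = [890/237, 360/79, 0, 400/79] (h[2] = 0 is the target).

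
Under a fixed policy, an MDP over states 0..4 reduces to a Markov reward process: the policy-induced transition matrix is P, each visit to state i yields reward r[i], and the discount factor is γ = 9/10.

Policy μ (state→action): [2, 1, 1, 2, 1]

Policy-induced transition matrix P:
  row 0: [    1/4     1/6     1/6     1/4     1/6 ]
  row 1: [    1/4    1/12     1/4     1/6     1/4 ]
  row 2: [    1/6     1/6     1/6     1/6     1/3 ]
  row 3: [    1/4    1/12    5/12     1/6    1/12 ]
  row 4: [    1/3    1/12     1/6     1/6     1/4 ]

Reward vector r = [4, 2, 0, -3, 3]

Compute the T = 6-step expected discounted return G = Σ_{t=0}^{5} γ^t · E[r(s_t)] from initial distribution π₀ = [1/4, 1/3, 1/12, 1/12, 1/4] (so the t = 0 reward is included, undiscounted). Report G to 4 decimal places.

G = 7.1128

t=0: π = [0.2500, 0.3333, 0.0833, 0.0833, 0.2500], E[r] = 2.1667, γ^t·E[r] = 2.166667, running G = 2.166667
t=1: π = [0.2639, 0.1111, 0.2153, 0.1875, 0.2222], E[r] = 1.3819, γ^t·E[r] = 1.243750, running G = 3.410417
t=2: π = [0.2506, 0.1233, 0.2228, 0.1887, 0.2147], E[r] = 1.3270, γ^t·E[r] = 1.074844, running G = 4.485260
t=3: π = [0.2493, 0.1228, 0.2241, 0.1875, 0.2162], E[r] = 1.3289, γ^t·E[r] = 0.968801, running G = 5.454061
t=4: π = [0.2493, 0.1228, 0.2238, 0.1874, 0.2166], E[r] = 1.3305, γ^t·E[r] = 0.872967, running G = 6.327029
t=5: π = [0.2494, 0.1228, 0.2238, 0.1874, 0.2166], E[r] = 1.3307, γ^t·E[r] = 0.785760, running G = 7.112789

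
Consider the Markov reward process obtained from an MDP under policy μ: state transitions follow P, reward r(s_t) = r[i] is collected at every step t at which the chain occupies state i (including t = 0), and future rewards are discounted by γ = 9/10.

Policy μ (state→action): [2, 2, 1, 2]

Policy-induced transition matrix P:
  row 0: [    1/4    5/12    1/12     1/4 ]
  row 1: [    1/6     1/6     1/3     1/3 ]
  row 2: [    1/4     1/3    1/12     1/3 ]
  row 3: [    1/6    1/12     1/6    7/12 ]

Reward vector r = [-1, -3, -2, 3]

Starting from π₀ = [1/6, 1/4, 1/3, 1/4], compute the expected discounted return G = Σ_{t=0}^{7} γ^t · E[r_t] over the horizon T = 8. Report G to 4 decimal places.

G = -0.6273

t=0: π = [0.1667, 0.2500, 0.3333, 0.2500], E[r] = -0.8333, γ^t·E[r] = -0.833333, running G = -0.833333
t=1: π = [0.2083, 0.2431, 0.1667, 0.3819], E[r] = -0.1250, γ^t·E[r] = -0.112500, running G = -0.945833
t=2: π = [0.1979, 0.2147, 0.1759, 0.4115], E[r] = 0.0405, γ^t·E[r] = 0.032813, running G = -0.913021
t=3: π = [0.1978, 0.2112, 0.1713, 0.4197], E[r] = 0.0852, γ^t·E[r] = 0.062086, running G = -0.850935
t=4: π = [0.1974, 0.2097, 0.1711, 0.4218], E[r] = 0.0966, γ^t·E[r] = 0.063381, running G = -0.787553
t=5: π = [0.1974, 0.2094, 0.1709, 0.4223], E[r] = 0.0996, γ^t·E[r] = 0.058818, running G = -0.728736
t=6: π = [0.1974, 0.2093, 0.1709, 0.4225], E[r] = 0.1004, γ^t·E[r] = 0.053350, running G = -0.675386
t=7: π = [0.1974, 0.2093, 0.1709, 0.4225], E[r] = 0.1006, γ^t·E[r] = 0.048112, running G = -0.627273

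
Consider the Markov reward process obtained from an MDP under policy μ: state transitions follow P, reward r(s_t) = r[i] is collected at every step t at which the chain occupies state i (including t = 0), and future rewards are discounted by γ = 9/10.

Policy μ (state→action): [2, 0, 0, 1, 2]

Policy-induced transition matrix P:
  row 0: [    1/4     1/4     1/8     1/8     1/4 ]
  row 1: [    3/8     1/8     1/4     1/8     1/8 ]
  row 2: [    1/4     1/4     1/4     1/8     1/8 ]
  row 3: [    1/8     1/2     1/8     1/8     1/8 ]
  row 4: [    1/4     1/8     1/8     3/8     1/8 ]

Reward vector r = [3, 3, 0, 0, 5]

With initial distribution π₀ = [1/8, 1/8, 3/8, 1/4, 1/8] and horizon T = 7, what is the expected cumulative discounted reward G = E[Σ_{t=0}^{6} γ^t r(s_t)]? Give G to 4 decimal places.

t=0: π = [0.1250, 0.1250, 0.3750, 0.2500, 0.1250], E[r] = 1.3750, γ^t·E[r] = 1.375000, running G = 1.375000
t=1: π = [0.2344, 0.2813, 0.1875, 0.1563, 0.1406], E[r] = 2.2500, γ^t·E[r] = 2.025000, running G = 3.400000
t=2: π = [0.2656, 0.2363, 0.1836, 0.1602, 0.1543], E[r] = 2.2773, γ^t·E[r] = 1.844648, running G = 5.244648
t=3: π = [0.2595, 0.2412, 0.1775, 0.1636, 0.1582], E[r] = 2.2932, γ^t·E[r] = 1.671752, running G = 6.916401
t=4: π = [0.2597, 0.2410, 0.1773, 0.1646, 0.1574], E[r] = 2.2892, γ^t·E[r] = 1.501954, running G = 8.418355
t=5: π = [0.2596, 0.2413, 0.1773, 0.1644, 0.1575], E[r] = 2.2900, γ^t·E[r] = 1.352211, running G = 9.770566
t=6: π = [0.2596, 0.2412, 0.1773, 0.1644, 0.1574], E[r] = 2.2898, γ^t·E[r] = 1.216897, running G = 10.987463

G = 10.9875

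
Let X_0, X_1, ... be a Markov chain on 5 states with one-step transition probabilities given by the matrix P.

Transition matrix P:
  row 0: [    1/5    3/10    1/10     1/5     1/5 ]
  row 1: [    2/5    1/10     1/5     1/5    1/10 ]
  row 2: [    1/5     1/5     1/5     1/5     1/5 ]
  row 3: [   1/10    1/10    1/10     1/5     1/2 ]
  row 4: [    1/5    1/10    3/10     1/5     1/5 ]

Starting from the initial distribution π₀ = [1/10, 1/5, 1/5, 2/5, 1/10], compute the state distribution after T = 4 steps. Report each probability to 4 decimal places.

π = [0.2121, 0.1606, 0.1833, 0.2000, 0.2439]

t=0: π = [0.1000, 0.2000, 0.2000, 0.4000, 0.1000]
t=1: π = [0.2000, 0.1400, 0.1600, 0.2000, 0.3000]
t=2: π = [0.2080, 0.1560, 0.1900, 0.2000, 0.2460]
t=3: π = [0.2112, 0.1606, 0.1838, 0.2000, 0.2444]
t=4: π = [0.2121, 0.1606, 0.1833, 0.2000, 0.2439]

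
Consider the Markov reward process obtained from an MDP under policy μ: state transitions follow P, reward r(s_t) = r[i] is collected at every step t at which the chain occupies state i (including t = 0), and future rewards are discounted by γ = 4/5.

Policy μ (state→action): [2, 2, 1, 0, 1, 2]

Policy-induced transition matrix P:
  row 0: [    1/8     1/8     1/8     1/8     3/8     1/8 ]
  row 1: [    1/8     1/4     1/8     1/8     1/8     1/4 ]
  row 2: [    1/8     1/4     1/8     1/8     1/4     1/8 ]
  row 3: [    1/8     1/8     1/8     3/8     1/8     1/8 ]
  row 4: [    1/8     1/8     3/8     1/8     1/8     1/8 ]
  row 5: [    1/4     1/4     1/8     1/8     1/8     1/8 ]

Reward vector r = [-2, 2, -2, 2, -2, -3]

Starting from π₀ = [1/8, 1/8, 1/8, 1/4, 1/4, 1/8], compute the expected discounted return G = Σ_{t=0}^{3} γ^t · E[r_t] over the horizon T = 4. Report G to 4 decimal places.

t=0: π = [0.1250, 0.1250, 0.1250, 0.2500, 0.2500, 0.1250], E[r] = -0.6250, γ^t·E[r] = -0.625000, running G = -0.625000
t=1: π = [0.1406, 0.1719, 0.1875, 0.1875, 0.1719, 0.1406], E[r] = -0.7031, γ^t·E[r] = -0.562500, running G = -1.187500
t=2: π = [0.1426, 0.1875, 0.1680, 0.1719, 0.1836, 0.1465], E[r] = -0.7090, γ^t·E[r] = -0.453750, running G = -1.641250
t=3: π = [0.1433, 0.1877, 0.1709, 0.1680, 0.1816, 0.1484], E[r] = -0.7256, γ^t·E[r] = -0.371500, running G = -2.012750

G = -2.0128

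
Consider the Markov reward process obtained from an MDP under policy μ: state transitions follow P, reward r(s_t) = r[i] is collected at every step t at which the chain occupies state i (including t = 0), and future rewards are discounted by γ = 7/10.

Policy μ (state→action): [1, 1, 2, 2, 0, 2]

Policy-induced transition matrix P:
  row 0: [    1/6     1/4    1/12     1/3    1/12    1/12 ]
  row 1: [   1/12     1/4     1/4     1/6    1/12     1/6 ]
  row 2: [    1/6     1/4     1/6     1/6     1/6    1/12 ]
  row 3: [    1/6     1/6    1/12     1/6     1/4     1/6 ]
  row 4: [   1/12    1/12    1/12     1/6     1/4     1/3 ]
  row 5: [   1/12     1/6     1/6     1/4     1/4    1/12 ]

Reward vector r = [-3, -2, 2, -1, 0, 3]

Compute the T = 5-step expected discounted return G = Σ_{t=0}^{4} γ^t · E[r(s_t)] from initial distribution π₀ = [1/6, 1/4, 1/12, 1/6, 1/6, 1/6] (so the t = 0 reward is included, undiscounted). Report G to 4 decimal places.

t=0: π = [0.1667, 0.2500, 0.0833, 0.1667, 0.1667, 0.1667], E[r] = -0.5000, γ^t·E[r] = -0.500000, running G = -0.500000
t=1: π = [0.1181, 0.1944, 0.1458, 0.2083, 0.1736, 0.1597], E[r] = -0.1806, γ^t·E[r] = -0.126389, running G = -0.626389
t=2: π = [0.1227, 0.1904, 0.1412, 0.1997, 0.1858, 0.1603], E[r] = -0.1852, γ^t·E[r] = -0.090741, running G = -0.717130
t=3: π = [0.1220, 0.1890, 0.1402, 0.2005, 0.1861, 0.1623], E[r] = -0.1772, γ^t·E[r] = -0.060789, running G = -0.777919
t=4: π = [0.1219, 0.1888, 0.1400, 0.2005, 0.1865, 0.1623], E[r] = -0.1767, γ^t·E[r] = -0.042422, running G = -0.820341

G = -0.8203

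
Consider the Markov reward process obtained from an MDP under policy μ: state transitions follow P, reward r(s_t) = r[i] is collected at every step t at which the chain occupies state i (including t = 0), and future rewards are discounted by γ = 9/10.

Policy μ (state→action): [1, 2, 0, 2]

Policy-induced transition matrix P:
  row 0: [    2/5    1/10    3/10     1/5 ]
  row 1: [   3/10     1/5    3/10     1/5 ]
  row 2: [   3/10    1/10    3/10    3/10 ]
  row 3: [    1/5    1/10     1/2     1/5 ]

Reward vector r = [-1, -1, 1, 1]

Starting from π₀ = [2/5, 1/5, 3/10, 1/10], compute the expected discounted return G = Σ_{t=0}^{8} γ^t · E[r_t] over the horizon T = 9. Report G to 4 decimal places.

t=0: π = [0.4000, 0.2000, 0.3000, 0.1000], E[r] = -0.2000, γ^t·E[r] = -0.200000, running G = -0.200000
t=1: π = [0.3300, 0.1200, 0.3200, 0.2300], E[r] = 0.1000, γ^t·E[r] = 0.090000, running G = -0.110000
t=2: π = [0.3100, 0.1120, 0.3460, 0.2320], E[r] = 0.1560, γ^t·E[r] = 0.126360, running G = 0.016360
t=3: π = [0.3078, 0.1112, 0.3464, 0.2346], E[r] = 0.1620, γ^t·E[r] = 0.118098, running G = 0.134458
t=4: π = [0.3073, 0.1111, 0.3469, 0.2346], E[r] = 0.1631, γ^t·E[r] = 0.107023, running G = 0.241481
t=5: π = [0.3073, 0.1111, 0.3469, 0.2347], E[r] = 0.1632, γ^t·E[r] = 0.096392, running G = 0.337873
t=6: π = [0.3073, 0.1111, 0.3469, 0.2347], E[r] = 0.1633, γ^t·E[r] = 0.086764, running G = 0.424637
t=7: π = [0.3073, 0.1111, 0.3469, 0.2347], E[r] = 0.1633, γ^t·E[r] = 0.078089, running G = 0.502726
t=8: π = [0.3073, 0.1111, 0.3469, 0.2347], E[r] = 0.1633, γ^t·E[r] = 0.070280, running G = 0.573006

G = 0.5730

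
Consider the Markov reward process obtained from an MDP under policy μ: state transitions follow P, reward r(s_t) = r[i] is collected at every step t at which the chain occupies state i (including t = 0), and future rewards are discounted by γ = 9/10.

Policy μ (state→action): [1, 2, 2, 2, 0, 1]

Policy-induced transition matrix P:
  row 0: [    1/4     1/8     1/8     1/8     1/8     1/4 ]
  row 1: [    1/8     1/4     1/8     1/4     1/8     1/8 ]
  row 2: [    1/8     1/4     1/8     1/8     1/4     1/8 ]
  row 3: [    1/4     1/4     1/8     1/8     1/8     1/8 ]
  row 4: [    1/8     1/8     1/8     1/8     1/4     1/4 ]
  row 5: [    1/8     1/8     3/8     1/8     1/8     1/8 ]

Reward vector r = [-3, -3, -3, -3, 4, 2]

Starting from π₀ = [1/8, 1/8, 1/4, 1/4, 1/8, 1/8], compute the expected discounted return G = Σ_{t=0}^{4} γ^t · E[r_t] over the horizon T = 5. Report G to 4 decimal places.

G = -4.6123

t=0: π = [0.1250, 0.1250, 0.2500, 0.2500, 0.1250, 0.1250], E[r] = -1.5000, γ^t·E[r] = -1.500000, running G = -1.500000
t=1: π = [0.1719, 0.2031, 0.1563, 0.1406, 0.1719, 0.1563], E[r] = -1.0156, γ^t·E[r] = -0.914063, running G = -2.414063
t=2: π = [0.1641, 0.1875, 0.1641, 0.1504, 0.1660, 0.1680], E[r] = -0.9980, γ^t·E[r] = -0.808418, running G = -3.222480
t=3: π = [0.1643, 0.1877, 0.1670, 0.1484, 0.1663, 0.1663], E[r] = -1.0049, γ^t·E[r] = -0.732560, running G = -3.955040
t=4: π = [0.1641, 0.1879, 0.1666, 0.1485, 0.1667, 0.1663], E[r] = -1.0018, γ^t·E[r] = -0.657281, running G = -4.612321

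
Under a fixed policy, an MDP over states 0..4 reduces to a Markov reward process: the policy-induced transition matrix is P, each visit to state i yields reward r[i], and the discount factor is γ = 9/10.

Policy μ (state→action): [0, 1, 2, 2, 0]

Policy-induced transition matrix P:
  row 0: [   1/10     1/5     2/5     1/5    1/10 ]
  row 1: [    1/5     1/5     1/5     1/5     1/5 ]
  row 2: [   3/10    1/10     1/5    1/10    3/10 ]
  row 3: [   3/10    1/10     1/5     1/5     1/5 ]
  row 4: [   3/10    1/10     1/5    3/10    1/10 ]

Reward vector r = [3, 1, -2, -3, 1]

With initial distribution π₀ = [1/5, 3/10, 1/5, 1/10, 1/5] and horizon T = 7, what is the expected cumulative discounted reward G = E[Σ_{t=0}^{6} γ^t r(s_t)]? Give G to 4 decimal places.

t=0: π = [0.2000, 0.3000, 0.2000, 0.1000, 0.2000], E[r] = 0.4000, γ^t·E[r] = 0.400000, running G = 0.400000
t=1: π = [0.2300, 0.1500, 0.2400, 0.2000, 0.1800], E[r] = -0.0600, γ^t·E[r] = -0.054000, running G = 0.346000
t=2: π = [0.2390, 0.1380, 0.2460, 0.1940, 0.1830], E[r] = -0.0360, γ^t·E[r] = -0.029160, running G = 0.316840
t=3: π = [0.2384, 0.1377, 0.2478, 0.1937, 0.1824], E[r] = -0.0414, γ^t·E[r] = -0.030181, running G = 0.286659
t=4: π = [0.2386, 0.1376, 0.2477, 0.1935, 0.1827], E[r] = -0.0398, γ^t·E[r] = -0.026100, running G = 0.260560
t=5: π = [0.2385, 0.1376, 0.2477, 0.1935, 0.1826], E[r] = -0.0401, γ^t·E[r] = -0.023667, running G = 0.236893
t=6: π = [0.2385, 0.1376, 0.2477, 0.1935, 0.1827], E[r] = -0.0400, γ^t·E[r] = -0.021271, running G = 0.215622

G = 0.2156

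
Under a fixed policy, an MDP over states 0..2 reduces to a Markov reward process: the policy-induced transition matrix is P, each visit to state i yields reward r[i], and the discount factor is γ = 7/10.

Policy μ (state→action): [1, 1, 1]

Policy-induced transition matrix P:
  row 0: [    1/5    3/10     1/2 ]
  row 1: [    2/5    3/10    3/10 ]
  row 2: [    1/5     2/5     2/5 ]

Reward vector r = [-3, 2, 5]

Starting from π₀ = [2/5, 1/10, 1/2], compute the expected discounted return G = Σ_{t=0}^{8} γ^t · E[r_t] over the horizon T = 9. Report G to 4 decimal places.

t=0: π = [0.4000, 0.1000, 0.5000], E[r] = 1.5000, γ^t·E[r] = 1.500000, running G = 1.500000
t=1: π = [0.2200, 0.3500, 0.4300], E[r] = 2.1900, γ^t·E[r] = 1.533000, running G = 3.033000
t=2: π = [0.2700, 0.3430, 0.3870], E[r] = 1.8110, γ^t·E[r] = 0.887390, running G = 3.920390
t=3: π = [0.2686, 0.3387, 0.3927], E[r] = 1.8351, γ^t·E[r] = 0.629439, running G = 4.549829
t=4: π = [0.2677, 0.3393, 0.3930], E[r] = 1.8403, γ^t·E[r] = 0.441849, running G = 4.991678
t=5: π = [0.2679, 0.3393, 0.3928], E[r] = 1.8393, γ^t·E[r] = 0.309126, running G = 5.300804
t=6: π = [0.2679, 0.3393, 0.3929], E[r] = 1.8393, γ^t·E[r] = 0.216388, running G = 5.517192
t=7: π = [0.2679, 0.3393, 0.3929], E[r] = 1.8393, γ^t·E[r] = 0.151473, running G = 5.668666
t=8: π = [0.2679, 0.3393, 0.3929], E[r] = 1.8393, γ^t·E[r] = 0.106031, running G = 5.774697

G = 5.7747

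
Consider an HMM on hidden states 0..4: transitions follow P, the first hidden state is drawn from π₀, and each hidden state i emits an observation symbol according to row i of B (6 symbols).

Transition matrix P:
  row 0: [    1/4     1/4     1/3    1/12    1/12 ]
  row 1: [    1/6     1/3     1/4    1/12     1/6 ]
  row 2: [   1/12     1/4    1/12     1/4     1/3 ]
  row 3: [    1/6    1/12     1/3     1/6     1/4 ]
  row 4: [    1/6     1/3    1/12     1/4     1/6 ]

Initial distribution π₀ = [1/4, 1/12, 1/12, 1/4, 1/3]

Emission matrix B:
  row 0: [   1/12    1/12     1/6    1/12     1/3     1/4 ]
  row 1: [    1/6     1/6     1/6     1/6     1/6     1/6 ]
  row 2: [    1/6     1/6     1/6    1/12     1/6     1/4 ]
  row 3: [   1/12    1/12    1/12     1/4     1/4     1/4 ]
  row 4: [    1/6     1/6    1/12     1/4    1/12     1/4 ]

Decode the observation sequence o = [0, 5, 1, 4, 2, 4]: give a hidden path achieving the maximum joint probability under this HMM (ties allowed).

t=0: δ = [2.083e-02, 1.389e-02, 1.389e-02, 2.083e-02, 5.556e-02]  (obs o_0=0)
t=1: δ = [2.315e-03, 3.086e-03, 1.736e-03, 3.472e-03, 2.315e-03]  ψ = [4, 4, 0, 4, 4]  (obs o_1=5)
t=2: δ = [4.823e-05, 1.715e-04, 1.929e-04, 4.823e-05, 1.447e-04]  ψ = [0, 1, 3, 3, 3]  (obs o_2=1)
t=3: δ = [9.526e-06, 9.526e-06, 7.144e-06, 1.206e-05, 5.358e-06]  ψ = [1, 1, 1, 2, 2]  (obs o_3=4)
t=4: δ = [3.969e-07, 5.292e-07, 6.698e-07, 1.674e-07, 2.512e-07]  ψ = [0, 1, 3, 3, 3]  (obs o_4=2)
t=5: δ = [3.308e-08, 2.940e-08, 2.205e-08, 4.186e-08, 1.861e-08]  ψ = [0, 1, 0, 2, 2]  (obs o_5=4)
backtrack: best end state = 3; path = [4, 3, 2, 3, 2, 3]

path = [4, 3, 2, 3, 2, 3]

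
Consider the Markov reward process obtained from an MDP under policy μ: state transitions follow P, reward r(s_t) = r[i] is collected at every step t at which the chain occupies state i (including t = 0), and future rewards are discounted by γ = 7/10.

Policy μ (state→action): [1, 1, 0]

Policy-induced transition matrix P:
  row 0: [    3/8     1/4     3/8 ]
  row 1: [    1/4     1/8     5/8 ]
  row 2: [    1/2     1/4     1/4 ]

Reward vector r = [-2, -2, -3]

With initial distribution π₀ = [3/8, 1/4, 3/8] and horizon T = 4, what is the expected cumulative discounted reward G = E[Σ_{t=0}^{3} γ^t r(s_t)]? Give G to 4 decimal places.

t=0: π = [0.3750, 0.2500, 0.3750], E[r] = -2.3750, γ^t·E[r] = -2.375000, running G = -2.375000
t=1: π = [0.3906, 0.2188, 0.3906], E[r] = -2.3906, γ^t·E[r] = -1.673438, running G = -4.048438
t=2: π = [0.3965, 0.2227, 0.3809], E[r] = -2.3809, γ^t·E[r] = -1.166621, running G = -5.215059
t=3: π = [0.3948, 0.2222, 0.3831], E[r] = -2.3831, γ^t·E[r] = -0.817388, running G = -6.032447

G = -6.0324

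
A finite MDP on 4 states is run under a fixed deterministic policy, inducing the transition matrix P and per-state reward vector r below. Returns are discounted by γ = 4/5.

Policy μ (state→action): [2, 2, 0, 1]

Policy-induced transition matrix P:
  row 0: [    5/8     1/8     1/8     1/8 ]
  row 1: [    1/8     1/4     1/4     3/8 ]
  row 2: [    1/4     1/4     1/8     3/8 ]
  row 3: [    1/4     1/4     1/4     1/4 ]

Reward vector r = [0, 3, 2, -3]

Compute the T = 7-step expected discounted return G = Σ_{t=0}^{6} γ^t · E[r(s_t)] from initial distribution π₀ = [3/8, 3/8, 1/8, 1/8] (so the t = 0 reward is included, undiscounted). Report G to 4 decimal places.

G = 1.6227

t=0: π = [0.3750, 0.3750, 0.1250, 0.1250], E[r] = 1.0000, γ^t·E[r] = 1.000000, running G = 1.000000
t=1: π = [0.3438, 0.2031, 0.1875, 0.2656], E[r] = 0.1875, γ^t·E[r] = 0.150000, running G = 1.150000
t=2: π = [0.3535, 0.2070, 0.1836, 0.2559], E[r] = 0.2207, γ^t·E[r] = 0.141250, running G = 1.291250
t=3: π = [0.3567, 0.2058, 0.1829, 0.2546], E[r] = 0.2192, γ^t·E[r] = 0.112250, running G = 1.403500
t=4: π = [0.3580, 0.2054, 0.1826, 0.2540], E[r] = 0.2194, γ^t·E[r] = 0.089850, running G = 1.493350
t=5: π = [0.3586, 0.2052, 0.1824, 0.2537], E[r] = 0.2194, γ^t·E[r] = 0.071881, running G = 1.565231
t=6: π = [0.3588, 0.2052, 0.1824, 0.2536], E[r] = 0.2194, γ^t·E[r] = 0.057507, running G = 1.622738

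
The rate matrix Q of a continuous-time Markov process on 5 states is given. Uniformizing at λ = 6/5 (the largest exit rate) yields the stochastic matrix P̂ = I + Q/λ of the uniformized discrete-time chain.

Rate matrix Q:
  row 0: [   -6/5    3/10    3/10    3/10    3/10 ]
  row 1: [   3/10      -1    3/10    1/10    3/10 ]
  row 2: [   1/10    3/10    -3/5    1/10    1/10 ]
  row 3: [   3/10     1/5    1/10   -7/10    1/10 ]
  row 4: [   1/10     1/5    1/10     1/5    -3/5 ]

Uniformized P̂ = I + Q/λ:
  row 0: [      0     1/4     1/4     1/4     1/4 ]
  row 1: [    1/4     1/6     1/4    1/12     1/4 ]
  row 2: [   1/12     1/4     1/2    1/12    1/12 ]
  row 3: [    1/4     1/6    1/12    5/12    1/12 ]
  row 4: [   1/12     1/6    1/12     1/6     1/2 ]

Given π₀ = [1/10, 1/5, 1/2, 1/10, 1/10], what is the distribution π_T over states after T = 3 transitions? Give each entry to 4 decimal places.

π = [0.1342, 0.2013, 0.2575, 0.1785, 0.2285]

t=0: π = [0.1000, 0.2000, 0.5000, 0.1000, 0.1000]
t=1: π = [0.1250, 0.2167, 0.3417, 0.1417, 0.1750]
t=2: π = [0.1326, 0.2056, 0.2826, 0.1660, 0.2132]
t=3: π = [0.1342, 0.2013, 0.2575, 0.1785, 0.2285]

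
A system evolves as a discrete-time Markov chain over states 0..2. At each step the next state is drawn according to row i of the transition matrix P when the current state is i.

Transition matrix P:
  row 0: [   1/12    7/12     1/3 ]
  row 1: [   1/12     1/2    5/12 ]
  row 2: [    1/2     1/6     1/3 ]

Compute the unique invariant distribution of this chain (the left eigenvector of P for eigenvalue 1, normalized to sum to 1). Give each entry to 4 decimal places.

Balance equations π_j = Σ_i π_i·P[i][j]:
  π_0 = 1/12·π_0 + 1/12·π_1 + 1/2·π_2
  π_1 = 7/12·π_0 + 1/2·π_1 + 1/6·π_2
  normalize: π_0 + π_1 + π_2 = 1
Solving the linear system gives exactly π = [38/161, 64/161, 59/161].

π = [0.2360, 0.3975, 0.3665]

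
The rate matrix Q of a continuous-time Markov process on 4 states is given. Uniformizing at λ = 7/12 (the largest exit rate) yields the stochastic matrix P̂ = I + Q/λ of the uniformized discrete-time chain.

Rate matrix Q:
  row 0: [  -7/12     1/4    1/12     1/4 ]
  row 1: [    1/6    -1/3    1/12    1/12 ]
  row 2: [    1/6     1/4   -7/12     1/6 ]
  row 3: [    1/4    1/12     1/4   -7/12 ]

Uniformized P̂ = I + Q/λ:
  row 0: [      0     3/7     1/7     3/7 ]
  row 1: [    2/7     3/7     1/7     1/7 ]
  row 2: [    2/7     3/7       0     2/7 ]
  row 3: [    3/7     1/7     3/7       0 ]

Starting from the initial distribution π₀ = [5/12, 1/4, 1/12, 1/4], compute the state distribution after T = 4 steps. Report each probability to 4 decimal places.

π = [0.2483, 0.3669, 0.1798, 0.2049]

t=0: π = [0.4167, 0.2500, 0.0833, 0.2500]
t=1: π = [0.2024, 0.3571, 0.2024, 0.2381]
t=2: π = [0.2619, 0.3605, 0.1820, 0.1956]
t=3: π = [0.2388, 0.3727, 0.1727, 0.2157]
t=4: π = [0.2483, 0.3669, 0.1798, 0.2049]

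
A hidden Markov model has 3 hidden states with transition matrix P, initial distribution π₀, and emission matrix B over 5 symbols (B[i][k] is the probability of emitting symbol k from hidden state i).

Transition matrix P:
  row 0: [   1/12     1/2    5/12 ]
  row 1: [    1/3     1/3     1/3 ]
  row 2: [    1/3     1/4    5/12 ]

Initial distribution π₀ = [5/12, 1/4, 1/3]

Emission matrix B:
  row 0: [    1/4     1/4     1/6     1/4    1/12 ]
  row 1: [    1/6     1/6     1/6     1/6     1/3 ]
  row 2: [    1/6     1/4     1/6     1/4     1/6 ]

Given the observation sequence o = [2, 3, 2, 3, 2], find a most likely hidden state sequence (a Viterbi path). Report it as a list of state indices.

path = [0, 2, 2, 2, 2]

t=0: δ = [6.944e-02, 4.167e-02, 5.556e-02]  (obs o_0=2)
t=1: δ = [4.630e-03, 5.787e-03, 7.234e-03]  ψ = [2, 0, 0]  (obs o_1=3)
t=2: δ = [4.019e-04, 3.858e-04, 5.023e-04]  ψ = [2, 0, 2]  (obs o_2=2)
t=3: δ = [4.186e-05, 3.349e-05, 5.233e-05]  ψ = [2, 0, 2]  (obs o_3=3)
t=4: δ = [2.907e-06, 3.489e-06, 3.634e-06]  ψ = [2, 0, 2]  (obs o_4=2)
backtrack: best end state = 2; path = [0, 2, 2, 2, 2]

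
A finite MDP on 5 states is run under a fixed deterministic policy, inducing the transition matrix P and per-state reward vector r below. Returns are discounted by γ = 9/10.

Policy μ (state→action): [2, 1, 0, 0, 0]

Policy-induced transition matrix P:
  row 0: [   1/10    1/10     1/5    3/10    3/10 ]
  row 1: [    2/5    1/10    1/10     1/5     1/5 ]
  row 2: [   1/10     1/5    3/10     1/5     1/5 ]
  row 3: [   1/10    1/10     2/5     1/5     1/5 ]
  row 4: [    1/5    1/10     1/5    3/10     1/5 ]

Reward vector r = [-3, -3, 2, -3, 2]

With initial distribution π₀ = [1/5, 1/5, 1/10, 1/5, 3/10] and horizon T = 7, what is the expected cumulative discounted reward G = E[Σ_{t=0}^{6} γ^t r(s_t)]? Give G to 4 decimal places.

t=0: π = [0.2000, 0.2000, 0.1000, 0.2000, 0.3000], E[r] = -1.0000, γ^t·E[r] = -1.000000, running G = -1.000000
t=1: π = [0.1900, 0.1100, 0.2300, 0.2500, 0.2200], E[r] = -0.7500, γ^t·E[r] = -0.675000, running G = -1.675000
t=2: π = [0.1550, 0.1230, 0.2620, 0.2410, 0.2190], E[r] = -0.5950, γ^t·E[r] = -0.481950, running G = -2.156950
t=3: π = [0.1588, 0.1262, 0.2621, 0.2374, 0.2155], E[r] = -0.6120, γ^t·E[r] = -0.446148, running G = -2.603098
t=4: π = [0.1594, 0.1262, 0.2611, 0.2374, 0.2159], E[r] = -0.6153, γ^t·E[r] = -0.403666, running G = -3.006764
t=5: π = [0.1595, 0.1261, 0.2610, 0.2375, 0.2159], E[r] = -0.6154, γ^t·E[r] = -0.363408, running G = -3.370172
t=6: π = [0.1594, 0.1261, 0.2610, 0.2375, 0.2159], E[r] = -0.6153, γ^t·E[r] = -0.327003, running G = -3.697174

G = -3.6972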